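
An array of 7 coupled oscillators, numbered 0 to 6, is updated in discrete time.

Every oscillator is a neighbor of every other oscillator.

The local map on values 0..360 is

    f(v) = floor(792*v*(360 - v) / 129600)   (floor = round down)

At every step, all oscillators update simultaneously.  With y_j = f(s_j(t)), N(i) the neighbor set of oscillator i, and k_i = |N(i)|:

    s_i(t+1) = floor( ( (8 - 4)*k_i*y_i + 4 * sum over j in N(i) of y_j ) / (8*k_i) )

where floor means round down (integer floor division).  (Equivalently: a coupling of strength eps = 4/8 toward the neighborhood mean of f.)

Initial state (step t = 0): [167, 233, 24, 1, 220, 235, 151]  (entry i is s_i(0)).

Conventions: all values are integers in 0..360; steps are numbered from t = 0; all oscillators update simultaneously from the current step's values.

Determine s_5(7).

Answer: s_5(7) = 196

Derivation:
t=0: [167, 233, 24, 1, 220, 235, 151]
t=1: [163, 157, 102, 83, 160, 156, 162]
t=2: [187, 187, 172, 164, 187, 187, 187]
t=3: [196, 196, 196, 196, 196, 196, 196]
t=4: [196, 196, 196, 196, 196, 196, 196]
t=5: [196, 196, 196, 196, 196, 196, 196]
t=6: [196, 196, 196, 196, 196, 196, 196]
t=7: [196, 196, 196, 196, 196, 196, 196]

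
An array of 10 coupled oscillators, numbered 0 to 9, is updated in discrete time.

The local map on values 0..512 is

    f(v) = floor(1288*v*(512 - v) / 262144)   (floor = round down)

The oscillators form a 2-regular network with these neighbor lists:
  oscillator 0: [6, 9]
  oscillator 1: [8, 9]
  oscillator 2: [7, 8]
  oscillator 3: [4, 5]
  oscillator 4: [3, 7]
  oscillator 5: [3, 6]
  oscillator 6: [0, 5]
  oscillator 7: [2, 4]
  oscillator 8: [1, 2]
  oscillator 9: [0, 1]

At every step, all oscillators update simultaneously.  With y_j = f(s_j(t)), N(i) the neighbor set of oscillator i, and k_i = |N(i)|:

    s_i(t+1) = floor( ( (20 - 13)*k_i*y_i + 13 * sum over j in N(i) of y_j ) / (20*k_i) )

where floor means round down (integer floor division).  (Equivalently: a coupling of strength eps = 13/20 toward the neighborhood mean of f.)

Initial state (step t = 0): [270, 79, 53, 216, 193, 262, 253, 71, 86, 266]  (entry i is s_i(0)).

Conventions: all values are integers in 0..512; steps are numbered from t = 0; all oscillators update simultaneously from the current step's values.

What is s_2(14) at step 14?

Answer: s_2(14) = 308

Derivation:
t=0: [270, 79, 53, 216, 193, 262, 253, 71, 86, 266]
t=1: [321, 221, 149, 312, 257, 318, 321, 190, 156, 271]
t=2: [307, 302, 278, 309, 309, 303, 301, 295, 283, 312]
t=3: [309, 311, 317, 308, 309, 310, 310, 313, 316, 308]
t=4: [307, 306, 304, 307, 307, 307, 307, 305, 304, 307]
t=5: [309, 309, 310, 309, 309, 309, 309, 309, 309, 309]
t=6: [308, 308, 307, 308, 308, 308, 308, 307, 307, 308]
t=7: [308, 308, 309, 308, 308, 308, 308, 308, 308, 308]
t=8: [308, 308, 308, 308, 308, 308, 308, 308, 308, 308]
t=9: [308, 308, 308, 308, 308, 308, 308, 308, 308, 308]
t=10: [308, 308, 308, 308, 308, 308, 308, 308, 308, 308]
t=11: [308, 308, 308, 308, 308, 308, 308, 308, 308, 308]
t=12: [308, 308, 308, 308, 308, 308, 308, 308, 308, 308]
t=13: [308, 308, 308, 308, 308, 308, 308, 308, 308, 308]
t=14: [308, 308, 308, 308, 308, 308, 308, 308, 308, 308]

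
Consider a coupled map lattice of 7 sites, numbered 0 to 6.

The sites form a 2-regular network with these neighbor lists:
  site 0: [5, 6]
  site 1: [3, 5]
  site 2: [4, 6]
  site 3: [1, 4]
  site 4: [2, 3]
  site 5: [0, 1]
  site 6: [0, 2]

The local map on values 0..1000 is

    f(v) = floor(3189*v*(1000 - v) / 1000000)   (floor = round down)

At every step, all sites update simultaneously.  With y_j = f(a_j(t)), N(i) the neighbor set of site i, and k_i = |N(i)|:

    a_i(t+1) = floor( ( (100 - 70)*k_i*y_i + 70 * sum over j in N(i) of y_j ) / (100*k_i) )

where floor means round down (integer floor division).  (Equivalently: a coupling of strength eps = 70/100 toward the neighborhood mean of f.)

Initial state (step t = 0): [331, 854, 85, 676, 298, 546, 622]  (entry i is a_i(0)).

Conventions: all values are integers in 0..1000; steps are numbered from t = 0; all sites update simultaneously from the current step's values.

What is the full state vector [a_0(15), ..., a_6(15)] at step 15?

Answer: [517, 517, 517, 517, 517, 517, 517]

Derivation:
t=0: [331, 854, 85, 676, 298, 546, 622]
t=1: [750, 639, 570, 581, 531, 623, 558]
t=2: [716, 754, 787, 767, 783, 690, 718]
t=3: [658, 615, 575, 566, 548, 638, 607]
t=4: [738, 758, 775, 775, 783, 736, 751]
t=5: [610, 586, 564, 560, 551, 605, 589]
t=6: [763, 773, 780, 781, 785, 764, 771]
t=7: [570, 559, 549, 547, 543, 569, 561]
t=8: [782, 786, 788, 788, 789, 783, 785]
t=9: [540, 536, 533, 532, 531, 539, 537]
t=10: [792, 792, 793, 793, 793, 792, 792]
t=11: [525, 524, 523, 523, 523, 525, 524]
t=12: [795, 795, 795, 795, 795, 795, 795]
t=13: [519, 519, 519, 519, 519, 519, 519]
t=14: [796, 796, 796, 796, 796, 796, 796]
t=15: [517, 517, 517, 517, 517, 517, 517]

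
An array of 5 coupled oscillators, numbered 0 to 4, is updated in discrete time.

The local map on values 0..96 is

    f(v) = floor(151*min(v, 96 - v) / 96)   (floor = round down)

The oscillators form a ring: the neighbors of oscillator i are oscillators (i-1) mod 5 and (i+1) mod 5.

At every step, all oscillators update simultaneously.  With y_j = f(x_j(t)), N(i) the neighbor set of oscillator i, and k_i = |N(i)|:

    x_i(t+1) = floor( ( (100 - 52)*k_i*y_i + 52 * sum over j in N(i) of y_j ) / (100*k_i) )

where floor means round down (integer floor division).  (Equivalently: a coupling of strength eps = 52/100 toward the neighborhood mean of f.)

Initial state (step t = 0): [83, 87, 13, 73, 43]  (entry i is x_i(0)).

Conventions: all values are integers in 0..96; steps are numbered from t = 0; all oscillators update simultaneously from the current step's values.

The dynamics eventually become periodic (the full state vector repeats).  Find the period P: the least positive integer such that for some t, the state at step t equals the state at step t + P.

Answer: 2
Key observation: The state at step 19, [58, 58, 58, 58, 58], reappears at step 21 — and no state repeats earlier — so the cycle the system enters has period 2.

Derivation:
t=0: [83, 87, 13, 73, 43]
t=1: [30, 17, 22, 39, 46]
t=2: [48, 33, 38, 56, 62]
t=3: [63, 59, 57, 58, 61]
t=4: [53, 56, 59, 58, 55]
t=5: [64, 62, 59, 60, 63]
t=6: [51, 53, 56, 55, 52]
t=7: [68, 66, 63, 64, 67]
t=8: [45, 47, 49, 48, 46]
t=9: [71, 72, 73, 73, 72]
t=10: [37, 37, 36, 36, 37]
t=11: [58, 57, 56, 56, 57]
t=12: [60, 60, 61, 61, 60]
t=13: [56, 55, 55, 55, 55]
t=14: [63, 63, 64, 64, 63]
t=15: [51, 50, 50, 50, 50]
t=16: [71, 71, 72, 72, 71]
t=17: [39, 38, 37, 37, 38]
t=18: [59, 59, 58, 58, 59]
t=19: [58, 58, 58, 58, 58]
t=20: [59, 59, 59, 59, 59]
t=21: [58, 58, 58, 58, 58]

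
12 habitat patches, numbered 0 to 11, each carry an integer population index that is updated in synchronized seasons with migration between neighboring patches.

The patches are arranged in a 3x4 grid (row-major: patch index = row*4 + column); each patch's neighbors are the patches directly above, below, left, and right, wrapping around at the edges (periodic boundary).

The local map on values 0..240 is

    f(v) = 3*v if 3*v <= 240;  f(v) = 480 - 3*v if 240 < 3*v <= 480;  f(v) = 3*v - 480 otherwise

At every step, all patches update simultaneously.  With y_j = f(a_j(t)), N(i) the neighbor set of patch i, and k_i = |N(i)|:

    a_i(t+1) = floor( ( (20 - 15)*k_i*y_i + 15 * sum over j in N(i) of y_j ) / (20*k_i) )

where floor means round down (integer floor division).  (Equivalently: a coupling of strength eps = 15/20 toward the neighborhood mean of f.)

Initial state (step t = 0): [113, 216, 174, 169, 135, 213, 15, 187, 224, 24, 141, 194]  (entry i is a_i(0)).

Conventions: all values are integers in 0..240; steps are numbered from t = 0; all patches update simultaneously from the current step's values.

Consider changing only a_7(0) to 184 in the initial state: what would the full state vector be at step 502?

Simulating step by step:
t=0: [113, 216, 174, 169, 135, 213, 15, 184, 224, 24, 141, 194]
t=1: [121, 119, 66, 73, 124, 107, 73, 64, 121, 126, 63, 90]
t=2: [135, 138, 190, 189, 136, 143, 193, 189, 129, 135, 183, 186]
t=3: [78, 71, 82, 83, 75, 71, 80, 84, 79, 71, 81, 82]
t=4: [228, 220, 231, 232, 227, 220, 231, 231, 229, 222, 231, 233]
t=5: [201, 191, 207, 213, 201, 191, 206, 212, 203, 192, 209, 213]
t=6: [125, 108, 135, 148, 124, 107, 135, 147, 126, 110, 136, 150]
t=7: [101, 130, 82, 55, 102, 131, 83, 56, 99, 129, 79, 54]
t=8: [159, 133, 194, 180, 158, 132, 193, 179, 159, 135, 194, 181]
t=9: [28, 69, 89, 57, 29, 69, 89, 57, 28, 69, 89, 57]
t=10: [123, 185, 204, 162, 124, 185, 204, 163, 123, 185, 204, 162]
t=11: [84, 92, 97, 49, 84, 91, 98, 49, 84, 92, 97, 49]
t=12: [208, 206, 183, 170, 208, 205, 183, 169, 208, 206, 183, 170]
t=13: [121, 125, 74, 58, 120, 125, 73, 57, 121, 125, 74, 58]
t=14: [126, 129, 190, 171, 125, 129, 189, 171, 126, 129, 190, 171]
t=15: [87, 94, 79, 56, 88, 94, 79, 56, 87, 94, 79, 56]
t=16: [204, 209, 216, 190, 204, 208, 216, 189, 204, 209, 216, 190]
t=17: [126, 147, 149, 111, 125, 147, 148, 111, 126, 147, 149, 111]
t=18: [99, 49, 56, 117, 99, 50, 56, 118, 99, 49, 56, 117]
t=19: [166, 158, 156, 145, 166, 158, 156, 145, 166, 158, 156, 145]
t=20: [20, 9, 17, 33, 20, 9, 17, 33, 20, 9, 17, 33]
t=21: [61, 37, 55, 82, 61, 37, 55, 82, 61, 37, 55, 82]
t=22: [179, 134, 167, 211, 179, 134, 167, 211, 179, 134, 167, 211]
t=23: [78, 63, 56, 110, 78, 63, 56, 110, 78, 63, 56, 110]
t=24: [209, 193, 168, 169, 209, 193, 168, 169, 209, 193, 168, 169]
t=25: [115, 93, 38, 48, 115, 93, 38, 48, 115, 93, 38, 48]
t=26: [149, 172, 135, 136, 149, 172, 135, 136, 149, 172, 135, 136]
t=27: [40, 42, 67, 65, 40, 42, 67, 65, 40, 42, 67, 65]
t=28: [135, 138, 185, 182, 135, 138, 185, 182, 135, 138, 185, 182]
t=29: [71, 69, 71, 69, 71, 69, 71, 69, 71, 69, 71, 69]
t=30: [210, 209, 210, 209, 210, 209, 210, 209, 210, 209, 210, 209]
t=31: [148, 148, 148, 148, 148, 148, 148, 148, 148, 148, 148, 148]
t=32: [36, 36, 36, 36, 36, 36, 36, 36, 36, 36, 36, 36]
t=33: [108, 108, 108, 108, 108, 108, 108, 108, 108, 108, 108, 108]
t=34: [156, 156, 156, 156, 156, 156, 156, 156, 156, 156, 156, 156]
t=35: [12, 12, 12, 12, 12, 12, 12, 12, 12, 12, 12, 12]
t=36: [36, 36, 36, 36, 36, 36, 36, 36, 36, 36, 36, 36]

Answer: [156, 156, 156, 156, 156, 156, 156, 156, 156, 156, 156, 156]
Key observation: The state at step 32, [36, 36, 36, 36, 36, 36, 36, 36, 36, 36, 36, 36], reappears at step 36: the system is in a cycle of period 4 from step 32 on.  Therefore the state at step 502 equals the state at step 32 + ((502 - 32) mod 4) = 34, which is [156, 156, 156, 156, 156, 156, 156, 156, 156, 156, 156, 156].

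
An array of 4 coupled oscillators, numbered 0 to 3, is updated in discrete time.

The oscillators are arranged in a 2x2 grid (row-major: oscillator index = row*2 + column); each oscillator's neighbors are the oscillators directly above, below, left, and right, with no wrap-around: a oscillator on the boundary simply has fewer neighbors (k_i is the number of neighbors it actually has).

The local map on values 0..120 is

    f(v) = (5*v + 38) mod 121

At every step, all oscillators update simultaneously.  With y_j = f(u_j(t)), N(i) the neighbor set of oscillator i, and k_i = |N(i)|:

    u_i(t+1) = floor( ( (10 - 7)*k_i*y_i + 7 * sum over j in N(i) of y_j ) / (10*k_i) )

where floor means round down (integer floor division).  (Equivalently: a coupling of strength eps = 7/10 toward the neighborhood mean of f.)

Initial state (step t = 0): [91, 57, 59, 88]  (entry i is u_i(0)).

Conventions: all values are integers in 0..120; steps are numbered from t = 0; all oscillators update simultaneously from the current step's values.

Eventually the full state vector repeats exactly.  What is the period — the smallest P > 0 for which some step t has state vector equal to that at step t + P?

Answer: 5
Key observation: The state at step 99, [106, 106, 106, 106], reappears at step 104 — and no state repeats earlier — so the cycle the system enters has period 5.

Derivation:
t=0: [91, 57, 59, 88]
t=1: [62, 67, 70, 94]
t=2: [44, 48, 53, 19]
t=3: [38, 20, 28, 37]
t=4: [58, 78, 90, 56]
t=5: [49, 76, 57, 46]
t=6: [59, 39, 47, 55]
t=7: [77, 90, 66, 71]
t=8: [21, 32, 33, 12]
t=9: [62, 65, 66, 85]
t=10: [33, 72, 73, 31]
t=11: [50, 64, 65, 47]
t=12: [54, 61, 26, 49]
t=13: [71, 67, 51, 64]
t=14: [30, 54, 66, 56]
t=15: [44, 69, 51, 47]
t=16: [29, 22, 31, 34]
t=17: [53, 60, 73, 60]
t=18: [65, 83, 66, 76]
t=19: [33, 46, 20, 49]
t=20: [39, 50, 48, 27]
t=21: [62, 71, 68, 44]
t=22: [47, 51, 47, 20]
t=23: [38, 32, 26, 33]
t=24: [75, 89, 80, 68]
t=25: [83, 58, 45, 72]
t=26: [64, 69, 50, 47]
t=27: [57, 57, 65, 32]
t=28: [52, 79, 55, 51]
t=29: [66, 58, 58, 64]
t=30: [61, 68, 68, 95]
t=31: [40, 50, 50, 19]
t=32: [67, 58, 58, 35]
t=33: [63, 61, 61, 87]
t=34: [104, 107, 107, 103]
t=35: [84, 76, 76, 83]
t=36: [67, 81, 81, 65]
t=37: [59, 27, 27, 56]
t=38: [63, 74, 74, 59]
t=39: [64, 84, 84, 58]
t=40: [101, 99, 99, 92]
t=41: [52, 40, 40, 38]
t=42: [98, 92, 92, 114]
t=43: [23, 20, 20, 10]
t=44: [21, 47, 47, 38]
t=45: [28, 54, 54, 53]
t=46: [63, 61, 61, 64]
t=47: [104, 109, 109, 105]
t=48: [91, 83, 83, 93]
t=49: [65, 36, 36, 68]
t=50: [67, 34, 34, 72]
t=51: [63, 41, 41, 71]
t=52: [34, 49, 49, 9]
t=53: [54, 71, 71, 53]
t=54: [40, 53, 53, 39]
t=55: [77, 98, 98, 76]
t=56: [48, 53, 53, 47]
t=57: [53, 41, 41, 52]
t=58: [19, 41, 41, 17]
t=59: [4, 5, 5, 1]
t=60: [61, 54, 54, 57]
t=61: [76, 83, 83, 70]
t=62: [79, 55, 55, 70]
t=63: [70, 54, 54, 57]
t=64: [53, 56, 56, 70]
t=65: [71, 52, 52, 60]
t=66: [48, 60, 60, 68]
t=67: [78, 46, 46, 71]
t=68: [37, 41, 41, 27]
t=69: [31, 54, 54, 16]
t=70: [67, 86, 86, 81]
t=71: [76, 63, 63, 97]
t=72: [94, 66, 66, 89]
t=73: [10, 51, 51, 39]
t=74: [62, 85, 85, 69]
t=75: [101, 74, 74, 76]
t=76: [49, 53, 53, 48]
t=77: [55, 45, 45, 53]
t=78: [36, 52, 52, 33]
t=79: [68, 79, 79, 63]
t=80: [53, 65, 65, 82]
t=81: [18, 51, 51, 25]
t=82: [37, 32, 32, 48]
t=83: [84, 71, 71, 64]
t=84: [49, 82, 82, 55]
t=85: [71, 64, 64, 80]
t=86: [90, 71, 71, 103]
t=87: [22, 34, 34, 41]
t=88: [69, 35, 35, 61]
t=89: [70, 69, 69, 94]
t=90: [21, 23, 23, 21]
t=91: [29, 25, 25, 29]
t=92: [48, 56, 56, 48]
t=93: [64, 48, 48, 64]
t=94: [60, 92, 92, 60]
t=95: [38, 71, 71, 38]
t=96: [53, 83, 83, 53]
t=97: [81, 69, 69, 81]
t=98: [38, 62, 62, 38]
t=99: [106, 106, 106, 106]
t=100: [84, 84, 84, 84]
t=101: [95, 95, 95, 95]
t=102: [29, 29, 29, 29]
t=103: [62, 62, 62, 62]
t=104: [106, 106, 106, 106]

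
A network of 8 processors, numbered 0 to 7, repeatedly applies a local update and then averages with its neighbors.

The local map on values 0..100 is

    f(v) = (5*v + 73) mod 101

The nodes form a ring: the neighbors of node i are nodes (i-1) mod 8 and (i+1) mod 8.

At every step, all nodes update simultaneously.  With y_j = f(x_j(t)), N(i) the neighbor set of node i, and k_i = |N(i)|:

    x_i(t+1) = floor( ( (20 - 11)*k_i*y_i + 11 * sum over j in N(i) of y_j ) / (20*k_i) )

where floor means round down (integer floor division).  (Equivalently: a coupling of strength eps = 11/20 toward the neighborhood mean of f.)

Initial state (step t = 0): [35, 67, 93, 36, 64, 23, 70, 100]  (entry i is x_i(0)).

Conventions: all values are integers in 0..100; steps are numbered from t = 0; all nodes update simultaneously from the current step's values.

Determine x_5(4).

Answer: x_5(4) = 18

Derivation:
t=0: [35, 67, 93, 36, 64, 23, 70, 100]
t=1: [40, 23, 29, 56, 78, 69, 51, 48]
t=2: [58, 63, 44, 43, 44, 29, 17, 30]
t=3: [56, 79, 87, 88, 69, 47, 35, 41]
t=4: [61, 43, 21, 8, 9, 18, 42, 60]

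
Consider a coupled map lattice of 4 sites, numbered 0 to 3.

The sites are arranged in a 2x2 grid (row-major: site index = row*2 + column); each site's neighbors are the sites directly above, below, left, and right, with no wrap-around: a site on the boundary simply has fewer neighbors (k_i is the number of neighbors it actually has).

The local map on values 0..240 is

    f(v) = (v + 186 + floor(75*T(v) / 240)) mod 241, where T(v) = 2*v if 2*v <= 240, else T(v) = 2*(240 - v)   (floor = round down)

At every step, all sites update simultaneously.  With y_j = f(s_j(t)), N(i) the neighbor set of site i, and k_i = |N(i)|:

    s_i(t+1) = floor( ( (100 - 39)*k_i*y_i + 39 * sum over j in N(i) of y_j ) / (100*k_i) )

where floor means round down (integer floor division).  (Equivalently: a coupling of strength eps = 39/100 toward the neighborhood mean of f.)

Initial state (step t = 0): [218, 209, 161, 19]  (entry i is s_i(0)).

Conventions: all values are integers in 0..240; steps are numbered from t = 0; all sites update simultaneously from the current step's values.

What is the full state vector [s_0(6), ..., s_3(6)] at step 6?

Answer: [152, 152, 152, 152]

Derivation:
t=0: [218, 209, 161, 19]
t=1: [171, 181, 170, 195]
t=2: [159, 162, 160, 164]
t=3: [154, 155, 155, 155]
t=4: [152, 152, 152, 153]
t=5: [152, 152, 152, 152]
t=6: [152, 152, 152, 152]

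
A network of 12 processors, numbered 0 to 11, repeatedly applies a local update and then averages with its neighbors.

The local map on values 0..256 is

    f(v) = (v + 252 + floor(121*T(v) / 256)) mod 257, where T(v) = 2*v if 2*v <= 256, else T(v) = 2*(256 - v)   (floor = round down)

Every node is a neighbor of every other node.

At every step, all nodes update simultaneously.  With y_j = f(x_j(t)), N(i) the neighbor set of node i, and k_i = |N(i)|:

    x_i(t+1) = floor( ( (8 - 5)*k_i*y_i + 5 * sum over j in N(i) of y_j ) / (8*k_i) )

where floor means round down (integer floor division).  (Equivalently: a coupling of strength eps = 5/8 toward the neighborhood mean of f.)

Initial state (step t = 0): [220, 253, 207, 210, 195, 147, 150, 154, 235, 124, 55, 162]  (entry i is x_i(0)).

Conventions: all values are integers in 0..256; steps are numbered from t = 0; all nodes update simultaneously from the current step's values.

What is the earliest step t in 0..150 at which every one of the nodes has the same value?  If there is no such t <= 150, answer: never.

Answer: 3
Key observation: Synchronization is absorbing here: once all nodes are equal they stay equal, and step 3 is the first all-equal step.

Derivation:
t=0: [220, 253, 207, 210, 195, 147, 150, 154, 235, 124, 55, 162]  (not all equal)
t=1: [238, 239, 238, 238, 238, 237, 237, 237, 238, 234, 191, 237]  (not all equal)
t=2: [249, 249, 249, 249, 249, 249, 249, 249, 249, 249, 248, 249]  (not all equal)
t=3: [250, 250, 250, 250, 250, 250, 250, 250, 250, 250, 250, 250]  (all equal)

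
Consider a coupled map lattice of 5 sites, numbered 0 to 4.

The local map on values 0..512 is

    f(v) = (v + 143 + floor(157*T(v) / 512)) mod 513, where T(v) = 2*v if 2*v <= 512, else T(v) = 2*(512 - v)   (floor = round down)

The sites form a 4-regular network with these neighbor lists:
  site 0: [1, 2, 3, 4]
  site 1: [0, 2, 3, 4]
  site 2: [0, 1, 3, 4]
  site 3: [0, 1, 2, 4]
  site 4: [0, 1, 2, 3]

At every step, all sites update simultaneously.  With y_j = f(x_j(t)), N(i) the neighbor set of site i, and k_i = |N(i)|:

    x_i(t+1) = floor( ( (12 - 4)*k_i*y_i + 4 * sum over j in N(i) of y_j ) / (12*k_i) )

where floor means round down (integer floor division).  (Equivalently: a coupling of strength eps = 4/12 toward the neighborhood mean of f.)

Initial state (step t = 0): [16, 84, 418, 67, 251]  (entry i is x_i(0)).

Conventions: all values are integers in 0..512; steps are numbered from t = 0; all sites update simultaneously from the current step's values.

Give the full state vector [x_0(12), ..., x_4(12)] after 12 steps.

Simulating step by step:
t=0: [16, 84, 418, 67, 251]
t=1: [167, 231, 130, 216, 89]
t=2: [368, 129, 333, 415, 295]
t=3: [106, 260, 97, 116, 89]
t=4: [289, 131, 280, 298, 272]
t=5: [79, 253, 77, 81, 76]
t=6: [250, 114, 248, 252, 247]
t=7: [57, 227, 55, 58, 54]
t=8: [256, 416, 254, 257, 254]
t=9: [47, 83, 45, 47, 45]
t=10: [222, 256, 220, 222, 220]
t=11: [462, 195, 459, 462, 459]
t=12: [149, 345, 149, 149, 149]

Answer: [149, 345, 149, 149, 149]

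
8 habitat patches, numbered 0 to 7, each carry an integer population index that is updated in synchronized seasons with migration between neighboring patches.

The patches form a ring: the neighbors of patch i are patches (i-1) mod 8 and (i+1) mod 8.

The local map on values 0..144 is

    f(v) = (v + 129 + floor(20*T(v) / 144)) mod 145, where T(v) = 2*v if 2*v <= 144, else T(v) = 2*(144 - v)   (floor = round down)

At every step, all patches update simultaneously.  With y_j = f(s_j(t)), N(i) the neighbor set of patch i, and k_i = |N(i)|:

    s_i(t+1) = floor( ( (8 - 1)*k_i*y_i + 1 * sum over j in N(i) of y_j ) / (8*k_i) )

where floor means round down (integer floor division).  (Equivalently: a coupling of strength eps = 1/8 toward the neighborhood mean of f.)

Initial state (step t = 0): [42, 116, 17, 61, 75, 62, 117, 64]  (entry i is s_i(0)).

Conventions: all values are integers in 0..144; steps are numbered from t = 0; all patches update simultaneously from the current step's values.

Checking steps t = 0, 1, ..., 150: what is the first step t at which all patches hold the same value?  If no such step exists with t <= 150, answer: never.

Answer: never
Key observation: The state at step 12 reappears at step 13 — the system is in a cycle of period 1 from step 12 on.  No step 0..13 is synchronized, and the cycle repeats forever, so no step up to 150 (or ever) has all patches equal.

Derivation:
t=0: [42, 116, 17, 61, 75, 62, 117, 64]  (not all equal)
t=1: [43, 96, 14, 58, 76, 66, 102, 65]  (not all equal)
t=2: [43, 83, 10, 55, 76, 70, 93, 67]  (not all equal)
t=3: [42, 83, 131, 60, 76, 74, 88, 68]  (not all equal)
t=4: [41, 82, 112, 64, 76, 77, 85, 69]  (not all equal)
t=5: [41, 81, 100, 68, 77, 79, 83, 70]  (not all equal)
t=6: [41, 80, 93, 72, 78, 81, 82, 71]  (not all equal)
t=7: [41, 78, 89, 77, 79, 81, 82, 72]  (not all equal)
t=8: [41, 77, 86, 79, 80, 82, 82, 73]  (not all equal)
t=9: [41, 76, 85, 81, 81, 82, 82, 73]  (not all equal)
t=10: [41, 75, 84, 82, 82, 82, 82, 73]  (not all equal)
t=11: [41, 75, 83, 83, 83, 83, 82, 73]  (not all equal)
t=12: [41, 75, 82, 83, 83, 83, 82, 73]  (not all equal)
t=13: [41, 75, 82, 83, 83, 83, 82, 73]  (not all equal)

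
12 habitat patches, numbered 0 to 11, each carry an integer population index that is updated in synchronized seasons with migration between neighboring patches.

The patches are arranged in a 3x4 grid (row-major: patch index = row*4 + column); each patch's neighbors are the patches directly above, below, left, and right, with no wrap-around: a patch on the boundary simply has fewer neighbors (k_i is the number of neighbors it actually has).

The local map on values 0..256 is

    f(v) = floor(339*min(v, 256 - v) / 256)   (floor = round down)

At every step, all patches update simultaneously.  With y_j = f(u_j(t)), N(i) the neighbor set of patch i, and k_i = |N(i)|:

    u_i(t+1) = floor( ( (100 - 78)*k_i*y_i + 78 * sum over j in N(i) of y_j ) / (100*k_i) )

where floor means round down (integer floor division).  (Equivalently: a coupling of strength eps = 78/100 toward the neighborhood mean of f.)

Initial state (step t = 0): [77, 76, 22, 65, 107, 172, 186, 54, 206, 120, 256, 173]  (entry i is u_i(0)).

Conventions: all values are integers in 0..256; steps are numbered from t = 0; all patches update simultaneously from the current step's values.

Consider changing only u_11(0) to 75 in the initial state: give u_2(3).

Answer: u_2(3) = 142
Key observation: This trace re-runs the system from the modified initial state.

Derivation:
t=0: [77, 76, 22, 65, 107, 172, 186, 54, 206, 120, 256, 75]
t=1: [116, 84, 78, 57, 103, 120, 61, 87, 131, 80, 90, 49]
t=2: [129, 132, 91, 101, 153, 119, 114, 82, 130, 138, 90, 105]
t=3: [153, 151, 142, 118, 157, 152, 131, 133, 150, 149, 141, 119]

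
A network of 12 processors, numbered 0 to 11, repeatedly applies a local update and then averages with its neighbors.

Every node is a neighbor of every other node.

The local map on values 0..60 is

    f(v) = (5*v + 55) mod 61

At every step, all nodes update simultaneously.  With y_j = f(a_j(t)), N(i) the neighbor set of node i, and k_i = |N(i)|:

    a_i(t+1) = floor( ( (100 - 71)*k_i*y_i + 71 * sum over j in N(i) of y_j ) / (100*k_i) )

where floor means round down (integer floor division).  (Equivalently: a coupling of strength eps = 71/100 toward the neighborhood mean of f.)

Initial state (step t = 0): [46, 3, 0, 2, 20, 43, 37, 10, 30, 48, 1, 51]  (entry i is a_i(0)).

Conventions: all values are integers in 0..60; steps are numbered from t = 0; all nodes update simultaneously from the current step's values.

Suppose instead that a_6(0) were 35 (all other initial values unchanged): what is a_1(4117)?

Simulating step by step:
t=0: [46, 3, 0, 2, 20, 43, 35, 10, 30, 48, 1, 51]
t=1: [34, 27, 38, 26, 33, 31, 36, 35, 30, 37, 39, 26]
t=2: [28, 21, 19, 19, 27, 25, 31, 30, 24, 32, 20, 19]
t=3: [26, 32, 29, 29, 25, 36, 29, 28, 35, 30, 31, 29]
t=4: [21, 27, 24, 24, 33, 32, 24, 23, 31, 25, 26, 24]
t=5: [38, 31, 41, 41, 38, 36, 41, 40, 35, 42, 30, 41]
t=6: [16, 21, 19, 19, 16, 27, 19, 18, 26, 20, 20, 19]
t=7: [20, 26, 23, 23, 20, 19, 23, 22, 18, 25, 25, 23]
t=8: [37, 30, 41, 41, 37, 36, 41, 40, 35, 43, 43, 41]
t=9: [36, 28, 26, 26, 36, 35, 26, 25, 33, 29, 29, 26]
t=10: [31, 22, 19, 19, 31, 29, 19, 32, 27, 23, 23, 19]
t=11: [29, 32, 29, 29, 29, 27, 29, 30, 24, 34, 34, 29]
t=12: [23, 26, 23, 23, 23, 20, 23, 24, 31, 28, 28, 23]
t=13: [38, 28, 38, 38, 38, 35, 38, 39, 33, 30, 30, 38]
t=14: [10, 12, 10, 10, 10, 20, 10, 11, 18, 14, 14, 10]
t=15: [37, 39, 37, 37, 37, 35, 37, 38, 32, 28, 28, 37]
t=16: [42, 30, 42, 42, 42, 39, 42, 29, 36, 31, 31, 42]
t=17: [22, 22, 22, 22, 22, 19, 22, 21, 29, 23, 23, 22]
t=18: [40, 40, 40, 40, 40, 37, 40, 39, 34, 41, 41, 40]
t=19: [16, 16, 16, 16, 16, 26, 16, 15, 23, 17, 17, 16]
t=20: [14, 14, 14, 14, 14, 12, 14, 13, 22, 15, 15, 14]
t=21: [13, 13, 13, 13, 13, 24, 13, 25, 22, 14, 14, 13]
t=22: [50, 50, 50, 50, 50, 48, 50, 50, 46, 37, 37, 50]
t=23: [13, 13, 13, 13, 13, 24, 13, 13, 22, 26, 26, 13]
t=24: [50, 50, 50, 50, 50, 48, 50, 50, 46, 37, 37, 50]

Answer: a_1(4117) = 13
Key observation: The state at step 22, [50, 50, 50, 50, 50, 48, 50, 50, 46, 37, 37, 50], reappears at step 24: the system is in a cycle of period 2 from step 22 on.  Therefore the state at step 4117 equals the state at step 22 + ((4117 - 22) mod 2) = 23, which is [13, 13, 13, 13, 13, 24, 13, 13, 22, 26, 26, 13].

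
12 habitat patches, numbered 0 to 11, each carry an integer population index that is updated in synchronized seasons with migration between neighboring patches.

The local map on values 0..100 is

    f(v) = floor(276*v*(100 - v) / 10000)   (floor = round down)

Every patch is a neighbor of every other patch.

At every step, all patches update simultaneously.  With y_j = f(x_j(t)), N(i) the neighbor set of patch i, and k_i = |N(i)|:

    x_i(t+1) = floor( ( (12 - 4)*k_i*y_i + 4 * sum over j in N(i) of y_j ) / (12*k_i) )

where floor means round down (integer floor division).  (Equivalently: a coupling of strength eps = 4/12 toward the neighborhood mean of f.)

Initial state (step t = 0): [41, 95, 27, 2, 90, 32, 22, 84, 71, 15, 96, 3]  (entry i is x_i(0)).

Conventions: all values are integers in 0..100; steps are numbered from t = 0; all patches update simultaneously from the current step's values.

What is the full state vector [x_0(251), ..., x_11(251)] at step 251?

Answer: [65, 65, 65, 65, 65, 65, 65, 65, 65, 65, 65, 65]
Key observation: The state at step 5, [65, 65, 65, 65, 65, 65, 65, 65, 65, 65, 65, 65], reappears at step 7: the system is in a cycle of period 2 from step 5 on.  Therefore the state at step 251 equals the state at step 5 + ((251 - 5) mod 2) = 5, which is [65, 65, 65, 65, 65, 65, 65, 65, 65, 65, 65, 65].

Derivation:
t=0: [41, 95, 27, 2, 90, 32, 22, 84, 71, 15, 96, 3]
t=1: [54, 20, 46, 15, 27, 50, 42, 36, 48, 34, 18, 17]
t=2: [63, 48, 63, 42, 54, 64, 63, 60, 63, 59, 45, 44]
t=3: [64, 67, 64, 66, 67, 64, 64, 65, 64, 65, 67, 67]
t=4: [62, 61, 62, 61, 61, 62, 62, 62, 62, 62, 61, 61]
t=5: [65, 65, 65, 65, 65, 65, 65, 65, 65, 65, 65, 65]
t=6: [62, 62, 62, 62, 62, 62, 62, 62, 62, 62, 62, 62]
t=7: [65, 65, 65, 65, 65, 65, 65, 65, 65, 65, 65, 65]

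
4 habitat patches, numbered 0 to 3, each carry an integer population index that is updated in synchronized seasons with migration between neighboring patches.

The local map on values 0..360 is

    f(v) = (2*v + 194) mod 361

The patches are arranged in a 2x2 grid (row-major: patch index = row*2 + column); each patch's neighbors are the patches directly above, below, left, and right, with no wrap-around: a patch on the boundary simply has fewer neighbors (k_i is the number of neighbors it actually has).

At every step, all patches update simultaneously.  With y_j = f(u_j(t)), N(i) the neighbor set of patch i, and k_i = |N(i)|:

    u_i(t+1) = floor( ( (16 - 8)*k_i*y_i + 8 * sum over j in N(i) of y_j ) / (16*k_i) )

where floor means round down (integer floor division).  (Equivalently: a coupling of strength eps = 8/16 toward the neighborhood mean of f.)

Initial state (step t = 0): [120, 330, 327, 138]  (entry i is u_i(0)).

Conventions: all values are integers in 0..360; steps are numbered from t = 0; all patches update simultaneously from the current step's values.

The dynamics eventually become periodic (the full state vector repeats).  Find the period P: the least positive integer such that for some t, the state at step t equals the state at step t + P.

Simulating step by step:
t=0: [120, 330, 327, 138]
t=1: [101, 111, 108, 119]
t=2: [43, 54, 51, 61]
t=3: [289, 300, 297, 307]
t=4: [59, 70, 67, 77]
t=5: [321, 332, 329, 339]
t=6: [123, 134, 131, 141]
t=7: [88, 99, 96, 106]
t=8: [18, 29, 26, 36]
t=9: [239, 250, 247, 257]
t=10: [320, 331, 328, 338]
t=11: [121, 132, 129, 139]
t=12: [84, 95, 92, 102]
t=13: [10, 21, 18, 28]
t=14: [223, 234, 231, 241]
t=15: [288, 299, 296, 306]
t=16: [57, 68, 65, 75]
t=17: [317, 328, 325, 335]
t=18: [115, 126, 123, 133]
t=19: [72, 83, 80, 90]
t=20: [347, 267, 264, 185]
t=21: [84, 95, 92, 103]
t=22: [10, 21, 18, 29]
t=23: [223, 234, 231, 242]
t=24: [288, 299, 296, 307]
t=25: [57, 68, 65, 76]
t=26: [317, 328, 325, 336]
t=27: [115, 126, 123, 134]
t=28: [72, 83, 80, 91]
t=29: [347, 268, 265, 186]
t=30: [85, 96, 93, 105]
t=31: [12, 24, 21, 32]
t=32: [228, 240, 237, 248]
t=33: [299, 311, 308, 319]
t=34: [80, 92, 89, 100]
t=35: [184, 105, 102, 23]
t=36: [120, 131, 128, 140]
t=37: [82, 94, 91, 102]
t=38: [188, 109, 106, 27]
t=39: [128, 139, 136, 148]
t=40: [98, 110, 107, 118]
t=41: [39, 51, 48, 59]
t=42: [282, 294, 291, 302]
t=43: [46, 58, 55, 66]
t=44: [296, 308, 305, 316]
t=45: [74, 86, 83, 94]
t=46: [262, 93, 270, 101]
t=47: [186, 107, 104, 25]
t=48: [124, 135, 132, 144]
t=49: [90, 102, 99, 110]
t=50: [23, 35, 32, 43]
t=51: [250, 262, 259, 270]
t=52: [343, 264, 261, 183]
t=53: [167, 89, 266, 188]
t=54: [87, 99, 96, 108]
t=55: [17, 29, 26, 38]
t=56: [238, 250, 247, 259]
t=57: [319, 331, 328, 340]
t=58: [120, 132, 129, 141]
t=59: [83, 95, 92, 104]
t=60: [190, 111, 108, 30]
t=61: [132, 144, 141, 153]
t=62: [107, 119, 116, 128]
t=63: [57, 69, 66, 78]
t=64: [318, 330, 327, 339]
t=65: [118, 130, 127, 139]
t=66: [79, 91, 88, 100]
t=67: [182, 103, 100, 22]
t=68: [116, 128, 125, 137]
t=69: [75, 87, 84, 96]
t=70: [174, 95, 92, 14]
t=71: [100, 112, 109, 121]
t=72: [43, 55, 52, 64]
t=73: [290, 302, 299, 311]
t=74: [62, 74, 71, 83]
t=75: [328, 340, 337, 349]
t=76: [138, 150, 147, 159]
t=77: [119, 131, 128, 140]
t=78: [81, 93, 90, 102]
t=79: [186, 107, 104, 26]
t=80: [124, 136, 133, 145]
t=81: [91, 103, 100, 112]
t=82: [25, 37, 34, 46]
t=83: [254, 266, 263, 275]
t=84: [261, 92, 270, 101]
t=85: [184, 106, 103, 24]
t=86: [121, 133, 130, 142]
t=87: [85, 97, 94, 106]
t=88: [13, 25, 22, 34]
t=89: [230, 242, 239, 251]
t=90: [303, 315, 312, 324]
t=91: [88, 100, 97, 109]
t=92: [19, 31, 28, 40]
t=93: [242, 254, 251, 263]
t=94: [327, 339, 336, 348]
t=95: [136, 148, 145, 157]
t=96: [115, 127, 124, 136]
t=97: [73, 85, 82, 94]
t=98: [260, 91, 269, 100]
t=99: [182, 104, 101, 22]
t=100: [117, 129, 126, 138]
t=101: [77, 89, 86, 98]
t=102: [178, 99, 96, 18]
t=103: [108, 120, 117, 129]
t=104: [59, 71, 68, 80]
t=105: [322, 334, 331, 343]
t=106: [126, 138, 135, 147]
t=107: [95, 107, 104, 116]
t=108: [33, 45, 42, 54]
t=109: [270, 282, 279, 291]
t=110: [22, 34, 31, 43]
t=111: [248, 260, 257, 269]
t=112: [339, 261, 258, 180]
t=113: [251, 263, 260, 272]
t=114: [345, 267, 264, 186]
t=115: [82, 94, 91, 104]
t=116: [188, 110, 107, 29]
t=117: [129, 141, 138, 151]
t=118: [101, 114, 111, 123]
t=119: [46, 59, 56, 68]
t=120: [297, 310, 307, 319]
t=121: [77, 90, 87, 99]
t=122: [179, 101, 98, 20]
t=123: [111, 123, 120, 133]
t=124: [65, 78, 75, 87]
t=125: [335, 257, 254, 177]
t=126: [243, 255, 252, 265]
t=127: [329, 251, 248, 171]
t=128: [231, 243, 240, 253]
t=129: [305, 318, 315, 327]
t=130: [93, 106, 103, 115]
t=131: [30, 43, 40, 52]
t=132: [265, 278, 275, 287]
t=133: [13, 26, 23, 35]
t=134: [231, 244, 241, 253]
t=135: [306, 319, 316, 328]
t=136: [95, 108, 105, 117]
t=137: [34, 47, 44, 56]
t=138: [273, 286, 283, 295]
t=139: [29, 42, 39, 51]
t=140: [263, 276, 273, 285]
t=141: [190, 112, 109, 31]
t=142: [133, 145, 142, 155]
t=143: [109, 122, 119, 131]
t=144: [62, 75, 72, 84]
t=145: [329, 251, 248, 171]

Answer: 18
Key observation: The state at step 127, [329, 251, 248, 171], reappears at step 145 — and no state repeats earlier — so the cycle the system enters has period 18.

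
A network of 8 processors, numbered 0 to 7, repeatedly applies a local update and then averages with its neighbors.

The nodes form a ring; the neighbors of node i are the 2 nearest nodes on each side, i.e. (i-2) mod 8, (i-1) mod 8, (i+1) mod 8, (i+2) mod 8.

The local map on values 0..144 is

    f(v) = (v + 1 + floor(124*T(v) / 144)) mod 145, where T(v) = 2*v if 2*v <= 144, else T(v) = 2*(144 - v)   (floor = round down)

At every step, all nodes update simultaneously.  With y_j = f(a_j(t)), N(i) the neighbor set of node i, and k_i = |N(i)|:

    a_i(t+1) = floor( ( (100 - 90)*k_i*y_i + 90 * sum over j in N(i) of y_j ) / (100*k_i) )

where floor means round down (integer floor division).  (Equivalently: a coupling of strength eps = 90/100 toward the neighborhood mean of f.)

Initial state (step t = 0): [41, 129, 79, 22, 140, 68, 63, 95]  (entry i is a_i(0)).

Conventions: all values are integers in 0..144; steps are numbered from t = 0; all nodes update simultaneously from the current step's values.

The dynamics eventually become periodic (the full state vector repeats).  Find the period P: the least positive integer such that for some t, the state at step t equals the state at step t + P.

Simulating step by step:
t=0: [41, 129, 79, 22, 140, 68, 63, 95]
t=1: [37, 57, 46, 28, 39, 32, 45, 46]
t=2: [96, 97, 79, 82, 103, 106, 107, 85]
t=3: [36, 40, 36, 34, 35, 34, 32, 31]
t=4: [95, 95, 99, 98, 93, 90, 92, 96]
t=5: [34, 33, 34, 35, 35, 35, 36, 36]
t=6: [95, 94, 93, 93, 96, 97, 96, 94]
t=7: [35, 35, 35, 34, 34, 34, 34, 34]
t=8: [94, 94, 94, 94, 93, 93, 93, 94]
t=9: [36, 36, 36, 36, 36, 36, 36, 36]
t=10: [99, 99, 99, 99, 99, 99, 99, 99]
t=11: [32, 32, 32, 32, 32, 32, 32, 32]
t=12: [88, 88, 88, 88, 88, 88, 88, 88]
t=13: [40, 40, 40, 40, 40, 40, 40, 40]
t=14: [109, 109, 109, 109, 109, 109, 109, 109]
t=15: [25, 25, 25, 25, 25, 25, 25, 25]
t=16: [69, 69, 69, 69, 69, 69, 69, 69]
t=17: [43, 43, 43, 43, 43, 43, 43, 43]
t=18: [118, 118, 118, 118, 118, 118, 118, 118]
t=19: [18, 18, 18, 18, 18, 18, 18, 18]
t=20: [50, 50, 50, 50, 50, 50, 50, 50]
t=21: [137, 137, 137, 137, 137, 137, 137, 137]
t=22: [5, 5, 5, 5, 5, 5, 5, 5]
t=23: [14, 14, 14, 14, 14, 14, 14, 14]
t=24: [39, 39, 39, 39, 39, 39, 39, 39]
t=25: [107, 107, 107, 107, 107, 107, 107, 107]
t=26: [26, 26, 26, 26, 26, 26, 26, 26]
t=27: [71, 71, 71, 71, 71, 71, 71, 71]
t=28: [49, 49, 49, 49, 49, 49, 49, 49]
t=29: [134, 134, 134, 134, 134, 134, 134, 134]
t=30: [7, 7, 7, 7, 7, 7, 7, 7]
t=31: [20, 20, 20, 20, 20, 20, 20, 20]
t=32: [55, 55, 55, 55, 55, 55, 55, 55]
t=33: [5, 5, 5, 5, 5, 5, 5, 5]

Answer: 11
Key observation: The state at step 22, [5, 5, 5, 5, 5, 5, 5, 5], reappears at step 33 — and no state repeats earlier — so the cycle the system enters has period 11.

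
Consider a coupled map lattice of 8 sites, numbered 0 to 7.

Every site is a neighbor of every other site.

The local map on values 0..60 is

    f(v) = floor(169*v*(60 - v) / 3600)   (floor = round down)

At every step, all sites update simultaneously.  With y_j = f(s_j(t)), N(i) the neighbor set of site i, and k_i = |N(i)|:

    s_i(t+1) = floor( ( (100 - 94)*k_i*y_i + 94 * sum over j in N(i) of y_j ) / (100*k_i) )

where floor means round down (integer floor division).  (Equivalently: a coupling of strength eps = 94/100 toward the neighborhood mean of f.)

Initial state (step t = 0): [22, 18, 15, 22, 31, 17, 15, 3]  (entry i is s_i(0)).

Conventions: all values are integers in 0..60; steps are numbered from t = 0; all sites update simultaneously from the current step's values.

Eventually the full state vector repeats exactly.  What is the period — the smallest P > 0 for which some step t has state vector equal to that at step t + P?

Answer: 2
Key observation: The state at step 6, [39, 39, 39, 39, 39, 39, 39, 39], reappears at step 8 — and no state repeats earlier — so the cycle the system enters has period 2.

Derivation:
t=0: [22, 18, 15, 22, 31, 17, 15, 3]
t=1: [31, 32, 32, 31, 31, 32, 32, 34]
t=2: [41, 41, 41, 41, 41, 41, 41, 41]
t=3: [36, 36, 36, 36, 36, 36, 36, 36]
t=4: [40, 40, 40, 40, 40, 40, 40, 40]
t=5: [37, 37, 37, 37, 37, 37, 37, 37]
t=6: [39, 39, 39, 39, 39, 39, 39, 39]
t=7: [38, 38, 38, 38, 38, 38, 38, 38]
t=8: [39, 39, 39, 39, 39, 39, 39, 39]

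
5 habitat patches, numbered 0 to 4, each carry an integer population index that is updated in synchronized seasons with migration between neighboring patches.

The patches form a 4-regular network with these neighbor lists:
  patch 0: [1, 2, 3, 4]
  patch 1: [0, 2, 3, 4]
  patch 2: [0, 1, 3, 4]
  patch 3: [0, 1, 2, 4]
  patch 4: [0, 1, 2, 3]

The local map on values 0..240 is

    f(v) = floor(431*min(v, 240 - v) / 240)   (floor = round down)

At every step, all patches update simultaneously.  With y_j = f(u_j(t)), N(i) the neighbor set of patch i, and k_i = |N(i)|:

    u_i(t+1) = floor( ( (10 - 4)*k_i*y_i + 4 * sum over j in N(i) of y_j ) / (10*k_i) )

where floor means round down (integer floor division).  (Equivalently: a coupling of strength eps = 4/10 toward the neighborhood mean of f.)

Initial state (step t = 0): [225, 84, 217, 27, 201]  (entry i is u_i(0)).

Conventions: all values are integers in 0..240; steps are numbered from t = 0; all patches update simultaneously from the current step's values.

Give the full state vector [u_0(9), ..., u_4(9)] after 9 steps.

Answer: [116, 123, 117, 119, 124]

Derivation:
t=0: [225, 84, 217, 27, 201]
t=1: [46, 108, 54, 57, 68]
t=2: [100, 156, 107, 110, 120]
t=3: [182, 168, 189, 191, 200]
t=4: [100, 112, 93, 91, 83]
t=5: [175, 186, 169, 167, 160]
t=6: [119, 109, 124, 126, 132]
t=7: [207, 198, 205, 203, 197]
t=8: [63, 71, 64, 66, 72]
t=9: [116, 123, 117, 119, 124]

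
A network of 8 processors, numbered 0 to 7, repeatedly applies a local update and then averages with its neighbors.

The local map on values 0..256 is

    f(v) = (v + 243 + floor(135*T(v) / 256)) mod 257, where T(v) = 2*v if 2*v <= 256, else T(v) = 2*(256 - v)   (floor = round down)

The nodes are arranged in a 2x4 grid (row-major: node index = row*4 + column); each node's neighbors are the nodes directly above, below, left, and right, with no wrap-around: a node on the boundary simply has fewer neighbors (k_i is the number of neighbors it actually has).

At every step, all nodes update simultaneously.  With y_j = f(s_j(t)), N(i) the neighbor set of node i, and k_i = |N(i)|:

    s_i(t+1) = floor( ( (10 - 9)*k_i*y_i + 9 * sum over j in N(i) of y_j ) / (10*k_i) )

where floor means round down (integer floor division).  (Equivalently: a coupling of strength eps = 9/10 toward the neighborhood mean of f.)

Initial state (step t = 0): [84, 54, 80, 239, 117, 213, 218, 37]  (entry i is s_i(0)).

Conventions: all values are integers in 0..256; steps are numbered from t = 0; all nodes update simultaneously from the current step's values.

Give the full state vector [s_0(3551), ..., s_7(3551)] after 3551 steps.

Answer: [242, 242, 242, 242, 242, 242, 242, 242]
Key observation: The state at step 3, [242, 242, 242, 242, 242, 242, 242, 242], reappears at step 4: the system is in a cycle of period 1 from step 3 on.  Therefore the state at step 3551 equals the state at step 3 + ((3551 - 3) mod 1) = 3, which is [242, 242, 242, 242, 242, 242, 242, 242].

Derivation:
t=0: [84, 54, 80, 239, 117, 213, 218, 37]
t=1: [160, 175, 189, 119, 203, 194, 161, 224]
t=2: [245, 245, 241, 242, 245, 245, 244, 238]
t=3: [242, 242, 242, 242, 242, 242, 242, 242]
t=4: [242, 242, 242, 242, 242, 242, 242, 242]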